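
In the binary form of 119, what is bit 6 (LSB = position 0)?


0b1110111, position 6 = 1

1


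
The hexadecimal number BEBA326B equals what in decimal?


BEBA326B hex = 3199873643 decimal

3199873643


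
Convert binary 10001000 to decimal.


10001000 in decimal = 136

136


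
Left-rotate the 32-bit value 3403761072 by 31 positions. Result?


Rotate 0b11001010111000010100010110110000 left by 31 (32-bit) = 0b1100101011100001010001011011000 = 1701880536

1701880536


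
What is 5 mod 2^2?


5 & 3 = 1

1


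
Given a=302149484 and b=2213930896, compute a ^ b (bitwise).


302149484 ^ 2213930896 = 2448918780

2448918780


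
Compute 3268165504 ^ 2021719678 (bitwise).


0b11000010110011000011111110000000 ^ 0b1111000100000001111111001111110 = 0b10111010010011001100000111111110 = 3125592574

3125592574


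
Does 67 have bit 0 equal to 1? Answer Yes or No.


0b1000011, bit 0 = 1. Yes

Yes


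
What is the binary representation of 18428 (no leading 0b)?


18428 = 100011111111100 in binary

100011111111100


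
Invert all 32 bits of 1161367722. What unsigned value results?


1161367722 ^ 4294967295 = 3133599573

3133599573


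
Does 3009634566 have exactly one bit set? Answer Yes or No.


0b10110011011000110110000100000110. Multiple bits set => No

No


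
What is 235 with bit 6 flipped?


235 ^ (1 << 6) = 235 ^ 64 = 171

171


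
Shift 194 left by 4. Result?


0b11000010 << 4 = 0b110000100000 = 3104

3104


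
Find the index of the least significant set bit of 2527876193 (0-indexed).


0b10010110101011000101010001100001. Lowest set bit at position 0

0


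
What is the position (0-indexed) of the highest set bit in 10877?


0b10101001111101. Highest set bit at position 13

13


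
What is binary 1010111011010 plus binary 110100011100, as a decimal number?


1010111011010 + 110100011100 = 10001011110110 = 8950

8950


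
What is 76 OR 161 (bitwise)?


0b1001100 | 0b10100001 = 0b11101101 = 237

237


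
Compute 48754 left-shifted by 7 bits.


0b1011111001110010 << 7 = 0b10111110011100100000000 = 6240512

6240512


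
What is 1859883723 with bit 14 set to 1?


1859883723 | (1 << 14) = 1859883723 | 16384 = 1859900107

1859900107


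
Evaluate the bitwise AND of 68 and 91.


0b1000100 & 0b1011011 = 0b1000000 = 64

64


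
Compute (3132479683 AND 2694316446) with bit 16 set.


Step 1: 3132479683 & 2694316446 = 2693791874
Step 2: 2693791874 | (1 << 16) = 2693791874 | 65536 = 2693857410

2693857410


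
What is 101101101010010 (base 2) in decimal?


101101101010010 in decimal = 23378

23378


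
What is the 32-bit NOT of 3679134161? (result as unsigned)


~0b11011011010010110010000111010001 = 0b100100101101001101111000101110 = 615833134 (32-bit unsigned)

615833134


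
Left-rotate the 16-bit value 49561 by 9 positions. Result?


Rotate 0b1100000110011001 left by 9 (16-bit) = 0b11001110000011 = 13187

13187


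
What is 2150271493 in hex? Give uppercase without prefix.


2150271493 = 802A8A05 hex

802A8A05


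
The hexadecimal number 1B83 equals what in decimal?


1B83 hex = 7043 decimal

7043


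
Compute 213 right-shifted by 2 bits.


0b11010101 >> 2 = 0b110101 = 53

53


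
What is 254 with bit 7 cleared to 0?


254 & ~(1 << 7) = 126

126


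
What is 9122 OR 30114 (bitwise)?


0b10001110100010 | 0b111010110100010 = 0b111011110100010 = 30626

30626


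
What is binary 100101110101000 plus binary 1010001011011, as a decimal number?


100101110101000 + 1010001011011 = 110000000000011 = 24579

24579


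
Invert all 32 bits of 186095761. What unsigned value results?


186095761 ^ 4294967295 = 4108871534

4108871534


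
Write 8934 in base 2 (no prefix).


8934 = 10001011100110 in binary

10001011100110


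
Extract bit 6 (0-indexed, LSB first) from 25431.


0b110001101010111, position 6 = 1

1


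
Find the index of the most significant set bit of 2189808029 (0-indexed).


0b10000010100001011101000110011101. Highest set bit at position 31

31


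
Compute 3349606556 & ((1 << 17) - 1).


3349606556 & 131071 = 61596

61596


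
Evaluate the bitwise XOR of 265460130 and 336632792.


0b1111110100101001100110100010 ^ 0b10100000100001001101111011000 = 0b11011110000100000001001111010 = 465699450

465699450


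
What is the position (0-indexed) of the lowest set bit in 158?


0b10011110. Lowest set bit at position 1

1


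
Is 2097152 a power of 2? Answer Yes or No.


0b1000000000000000000000. Only one bit set => Yes

Yes


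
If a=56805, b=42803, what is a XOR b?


56805 ^ 42803 = 31446

31446


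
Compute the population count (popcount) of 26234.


0b110011001111010 has 9 set bits

9


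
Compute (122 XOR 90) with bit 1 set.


Step 1: 122 ^ 90 = 32
Step 2: 32 | (1 << 1) = 32 | 2 = 34

34


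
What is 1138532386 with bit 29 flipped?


1138532386 ^ (1 << 29) = 1138532386 ^ 536870912 = 1675403298

1675403298


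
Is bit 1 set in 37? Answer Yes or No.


0b100101, bit 1 = 0. No

No


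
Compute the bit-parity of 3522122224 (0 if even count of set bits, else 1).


0b11010001111011110101000111110000 has 18 ones => parity 0

0


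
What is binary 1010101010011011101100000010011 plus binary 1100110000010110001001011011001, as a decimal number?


1010101010011011101100000010011 + 1100110000010110001001011011001 = 10111011010110001110101011101100 = 3143166700

3143166700


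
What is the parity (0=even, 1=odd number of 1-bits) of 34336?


0b1000011000100000 has 4 ones => parity 0

0


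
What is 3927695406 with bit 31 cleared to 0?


3927695406 & ~(1 << 31) = 1780211758

1780211758


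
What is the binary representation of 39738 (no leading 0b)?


39738 = 1001101100111010 in binary

1001101100111010


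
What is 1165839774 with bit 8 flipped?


1165839774 ^ (1 << 8) = 1165839774 ^ 256 = 1165839518

1165839518


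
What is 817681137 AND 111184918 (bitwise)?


0b110000101111001101001011110001 & 0b110101000001000110000010110 = 0b101000001000000000010000 = 10518544

10518544


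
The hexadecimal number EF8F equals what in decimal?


EF8F hex = 61327 decimal

61327


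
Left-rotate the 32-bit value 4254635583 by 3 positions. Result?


Rotate 0b11111101100110001001011000111111 left by 3 (32-bit) = 0b11101100110001001011000111111111 = 3972313599

3972313599


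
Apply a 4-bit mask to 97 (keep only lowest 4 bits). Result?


97 & 15 = 1

1


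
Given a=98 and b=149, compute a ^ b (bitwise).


98 ^ 149 = 247

247


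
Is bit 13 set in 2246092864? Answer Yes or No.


0b10000101111000001010100001000000, bit 13 = 1. Yes

Yes


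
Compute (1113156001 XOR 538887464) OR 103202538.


Step 1: 1113156001 ^ 538887464 = 1648864393
Step 2: 1648864393 | 103202538 = 1718075115

1718075115


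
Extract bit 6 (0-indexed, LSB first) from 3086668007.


0b10110111111110101101000011100111, position 6 = 1

1


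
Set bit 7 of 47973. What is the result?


47973 | (1 << 7) = 47973 | 128 = 48101

48101


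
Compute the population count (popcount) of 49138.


0b1011111111110010 has 12 set bits

12


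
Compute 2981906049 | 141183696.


0b10110001101111000100011010000001 | 0b1000011010100100101011010000 = 0b10111001111111100100111011010001 = 3120451281

3120451281


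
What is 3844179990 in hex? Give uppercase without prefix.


3844179990 = E5218816 hex

E5218816


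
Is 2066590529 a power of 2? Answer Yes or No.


0b1111011001011011010101101000001. Multiple bits set => No

No


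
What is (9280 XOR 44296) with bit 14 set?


Step 1: 9280 ^ 44296 = 35144
Step 2: 35144 | (1 << 14) = 35144 | 16384 = 51528

51528


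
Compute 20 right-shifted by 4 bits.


0b10100 >> 4 = 0b1 = 1

1


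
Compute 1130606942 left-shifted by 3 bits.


0b1000011011000111011000101011110 << 3 = 0b1000011011000111011000101011110000 = 9044855536

9044855536


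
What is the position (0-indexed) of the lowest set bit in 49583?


0b1100000110101111. Lowest set bit at position 0

0


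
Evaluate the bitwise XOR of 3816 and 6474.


0b111011101000 ^ 0b1100101001010 = 0b1011110100010 = 6050

6050


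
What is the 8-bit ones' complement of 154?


154 ^ 255 = 101

101


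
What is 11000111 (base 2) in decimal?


11000111 in decimal = 199

199


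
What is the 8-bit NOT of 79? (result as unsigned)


~0b1001111 = 0b10110000 = 176 (8-bit unsigned)

176


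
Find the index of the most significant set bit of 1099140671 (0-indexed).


0b1000001100000111000111000111111. Highest set bit at position 30

30


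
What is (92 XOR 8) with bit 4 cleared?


Step 1: 92 ^ 8 = 84
Step 2: 84 & ~(1 << 4) = 68

68


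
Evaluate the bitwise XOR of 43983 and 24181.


0b1010101111001111 ^ 0b101111001110101 = 0b1111010110111010 = 62906

62906


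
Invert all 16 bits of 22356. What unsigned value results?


22356 ^ 65535 = 43179

43179


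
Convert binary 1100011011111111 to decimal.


1100011011111111 in decimal = 50943

50943


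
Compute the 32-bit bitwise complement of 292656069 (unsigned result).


~0b10001011100011001001111000101 = 0b11101110100011100110110000111010 = 4002311226 (32-bit unsigned)

4002311226


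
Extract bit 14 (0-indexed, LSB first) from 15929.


0b11111000111001, position 14 = 0

0


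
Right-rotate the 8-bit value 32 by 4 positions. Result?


Rotate 0b100000 right by 4 (8-bit) = 0b10 = 2

2


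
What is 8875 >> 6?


0b10001010101011 >> 6 = 0b10001010 = 138

138


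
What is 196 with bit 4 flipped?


196 ^ (1 << 4) = 196 ^ 16 = 212

212


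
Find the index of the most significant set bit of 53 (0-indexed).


0b110101. Highest set bit at position 5

5


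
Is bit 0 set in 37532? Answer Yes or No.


0b1001001010011100, bit 0 = 0. No

No


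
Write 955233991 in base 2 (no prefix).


955233991 = 111000111011111011011011000111 in binary

111000111011111011011011000111


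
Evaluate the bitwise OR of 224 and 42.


0b11100000 | 0b101010 = 0b11101010 = 234

234


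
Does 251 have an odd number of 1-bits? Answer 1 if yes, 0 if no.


0b11111011 has 7 ones => parity 1

1


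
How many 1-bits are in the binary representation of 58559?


0b1110010010111111 has 11 set bits

11


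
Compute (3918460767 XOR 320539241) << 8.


Step 1: 3918460767 ^ 320539241 = 4204133686
Step 2: 4204133686 << 8 = 1076258223616

1076258223616


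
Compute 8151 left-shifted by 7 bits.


0b1111111010111 << 7 = 0b11111110101110000000 = 1043328

1043328


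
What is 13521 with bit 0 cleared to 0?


13521 & ~(1 << 0) = 13520

13520


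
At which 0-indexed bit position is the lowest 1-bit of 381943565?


0b10110110000111111111100001101. Lowest set bit at position 0

0


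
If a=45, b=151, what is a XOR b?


45 ^ 151 = 186

186


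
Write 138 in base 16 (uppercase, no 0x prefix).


138 = 8A hex

8A


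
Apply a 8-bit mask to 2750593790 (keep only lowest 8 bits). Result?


2750593790 & 255 = 254

254


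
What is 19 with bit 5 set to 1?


19 | (1 << 5) = 19 | 32 = 51

51


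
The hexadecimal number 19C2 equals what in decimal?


19C2 hex = 6594 decimal

6594


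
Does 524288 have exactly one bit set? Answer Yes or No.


0b10000000000000000000. Only one bit set => Yes

Yes


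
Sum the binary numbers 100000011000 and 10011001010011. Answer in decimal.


100000011000 + 10011001010011 = 10111001101011 = 11883

11883


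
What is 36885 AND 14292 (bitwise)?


0b1001000000010101 & 0b11011111010100 = 0b1000000010100 = 4116

4116


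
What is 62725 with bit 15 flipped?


62725 ^ (1 << 15) = 62725 ^ 32768 = 29957

29957


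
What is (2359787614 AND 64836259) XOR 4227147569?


Step 1: 2359787614 & 64836259 = 8716290
Step 2: 8716290 ^ 4227147569 = 4218431283

4218431283


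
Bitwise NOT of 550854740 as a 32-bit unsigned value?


~0b100000110101010110000001010100 = 0b11011111001010101001111110101011 = 3744112555 (32-bit unsigned)

3744112555


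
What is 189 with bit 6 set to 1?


189 | (1 << 6) = 189 | 64 = 253

253


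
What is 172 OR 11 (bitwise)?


0b10101100 | 0b1011 = 0b10101111 = 175

175


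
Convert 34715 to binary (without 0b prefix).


34715 = 1000011110011011 in binary

1000011110011011


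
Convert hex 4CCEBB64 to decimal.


4CCEBB64 hex = 1288616804 decimal

1288616804


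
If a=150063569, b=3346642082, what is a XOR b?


150063569 ^ 3346642082 = 3481828723

3481828723


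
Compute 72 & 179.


0b1001000 & 0b10110011 = 0b0 = 0

0


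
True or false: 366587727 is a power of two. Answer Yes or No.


0b10101110110011010111101001111. Multiple bits set => No

No


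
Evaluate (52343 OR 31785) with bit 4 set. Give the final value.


Step 1: 52343 | 31785 = 64639
Step 2: 64639 | (1 << 4) = 64639 | 16 = 64639

64639


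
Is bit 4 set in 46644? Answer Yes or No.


0b1011011000110100, bit 4 = 1. Yes

Yes


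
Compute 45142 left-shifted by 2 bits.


0b1011000001010110 << 2 = 0b101100000101011000 = 180568

180568


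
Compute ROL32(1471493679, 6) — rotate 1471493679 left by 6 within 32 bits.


Rotate 0b1010111101101010011011000101111 left by 6 (32-bit) = 0b11101101010011011000101111010101 = 3981282261

3981282261


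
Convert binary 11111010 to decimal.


11111010 in decimal = 250

250


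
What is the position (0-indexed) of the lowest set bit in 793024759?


0b101111010001001001100011110111. Lowest set bit at position 0

0


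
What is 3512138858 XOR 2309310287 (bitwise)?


0b11010001010101101111110001101010 ^ 0b10001001101001010100011101001111 = 0b1011000111100111011101100100101 = 1492368165

1492368165


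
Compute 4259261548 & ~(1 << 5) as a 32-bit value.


4259261548 & ~(1 << 5) = 4259261516

4259261516


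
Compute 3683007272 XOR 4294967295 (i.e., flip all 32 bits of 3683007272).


3683007272 ^ 4294967295 = 611960023

611960023


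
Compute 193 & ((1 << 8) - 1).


193 & 255 = 193

193


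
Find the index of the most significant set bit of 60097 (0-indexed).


0b1110101011000001. Highest set bit at position 15

15


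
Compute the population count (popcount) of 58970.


0b1110011001011010 has 9 set bits

9


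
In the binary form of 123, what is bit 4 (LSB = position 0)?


0b1111011, position 4 = 1

1


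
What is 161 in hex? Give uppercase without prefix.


161 = A1 hex

A1


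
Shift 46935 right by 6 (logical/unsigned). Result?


0b1011011101010111 >> 6 = 0b1011011101 = 733

733


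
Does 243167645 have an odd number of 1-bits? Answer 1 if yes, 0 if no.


0b1110011111100111000110011101 has 18 ones => parity 0

0


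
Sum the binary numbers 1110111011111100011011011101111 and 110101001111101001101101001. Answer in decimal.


1110111011111100011011011101111 + 110101001111101001101101001 = 1111110001001100000101001011000 = 2116422232

2116422232


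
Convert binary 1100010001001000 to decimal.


1100010001001000 in decimal = 50248

50248


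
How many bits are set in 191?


0b10111111 has 7 set bits

7


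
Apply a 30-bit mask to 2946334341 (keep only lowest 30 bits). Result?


2946334341 & 1073741823 = 798850693

798850693


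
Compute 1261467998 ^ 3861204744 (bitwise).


0b1001011001100000111100101011110 ^ 0b11100110001001010100111100001000 = 0b10101101000101010011011001010110 = 2903848534

2903848534


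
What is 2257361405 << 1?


0b10000110100011001001100111111101 << 1 = 0b100001101000110010011001111111010 = 4514722810

4514722810


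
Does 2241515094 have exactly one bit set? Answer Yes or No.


0b10000101100110101100111001010110. Multiple bits set => No

No


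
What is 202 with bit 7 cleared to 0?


202 & ~(1 << 7) = 74

74


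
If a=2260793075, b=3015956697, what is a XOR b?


2260793075 ^ 3015956697 = 889400874

889400874


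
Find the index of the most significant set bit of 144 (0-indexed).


0b10010000. Highest set bit at position 7

7


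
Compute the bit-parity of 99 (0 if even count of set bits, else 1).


0b1100011 has 4 ones => parity 0

0


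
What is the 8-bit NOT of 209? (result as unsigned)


~0b11010001 = 0b101110 = 46 (8-bit unsigned)

46


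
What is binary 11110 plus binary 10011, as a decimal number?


11110 + 10011 = 110001 = 49

49


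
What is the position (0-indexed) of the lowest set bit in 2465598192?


0b10010010111101100000101011110000. Lowest set bit at position 4

4


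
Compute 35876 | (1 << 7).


35876 | (1 << 7) = 35876 | 128 = 36004

36004


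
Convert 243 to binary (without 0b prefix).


243 = 11110011 in binary

11110011


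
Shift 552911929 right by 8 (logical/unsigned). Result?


0b100000111101001100010000111001 >> 8 = 0b1000001111010011000100 = 2159812

2159812


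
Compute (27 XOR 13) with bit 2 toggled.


Step 1: 27 ^ 13 = 22
Step 2: 22 ^ (1 << 2) = 22 ^ 4 = 18

18


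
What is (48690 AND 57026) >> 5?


Step 1: 48690 & 57026 = 40450
Step 2: 40450 >> 5 = 1264

1264


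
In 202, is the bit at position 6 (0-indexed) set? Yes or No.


0b11001010, bit 6 = 1. Yes

Yes


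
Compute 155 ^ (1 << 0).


155 ^ (1 << 0) = 155 ^ 1 = 154

154


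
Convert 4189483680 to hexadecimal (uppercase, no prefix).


4189483680 = F9B672A0 hex

F9B672A0


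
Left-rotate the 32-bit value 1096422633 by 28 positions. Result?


Rotate 0b1000001010110100001010011101001 left by 28 (32-bit) = 0b10010100000101011010000101001110 = 2484445518

2484445518


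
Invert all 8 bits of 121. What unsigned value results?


121 ^ 255 = 134

134


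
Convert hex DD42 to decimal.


DD42 hex = 56642 decimal

56642


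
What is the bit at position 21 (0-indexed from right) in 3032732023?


0b10110100110000111101000101110111, position 21 = 0

0


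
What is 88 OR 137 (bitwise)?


0b1011000 | 0b10001001 = 0b11011001 = 217

217


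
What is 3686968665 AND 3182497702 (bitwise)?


0b11011011110000101010110101011001 & 0b10111101101100010000111110100110 = 0b10011001100000000000110100000000 = 2575305984

2575305984


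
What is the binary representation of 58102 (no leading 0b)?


58102 = 1110001011110110 in binary

1110001011110110


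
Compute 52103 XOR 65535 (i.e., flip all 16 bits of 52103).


52103 ^ 65535 = 13432

13432


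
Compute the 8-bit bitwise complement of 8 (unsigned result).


~0b1000 = 0b11110111 = 247 (8-bit unsigned)

247


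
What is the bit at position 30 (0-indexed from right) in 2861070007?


0b10101010100010000111011010110111, position 30 = 0

0


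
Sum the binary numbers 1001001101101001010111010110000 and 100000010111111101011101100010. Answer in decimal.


1001001101101001010111010110000 + 100000010111111101011101100010 = 1101010000101001000011000010010 = 1779729938

1779729938


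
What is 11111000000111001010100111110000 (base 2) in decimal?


11111000000111001010100111110000 in decimal = 4162628080

4162628080


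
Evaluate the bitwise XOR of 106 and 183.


0b1101010 ^ 0b10110111 = 0b11011101 = 221

221


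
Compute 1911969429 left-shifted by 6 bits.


0b1110001111101100101011010010101 << 6 = 0b1110001111101100101011010010101000000 = 122366043456

122366043456


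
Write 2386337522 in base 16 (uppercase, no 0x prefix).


2386337522 = 8E3C9EF2 hex

8E3C9EF2


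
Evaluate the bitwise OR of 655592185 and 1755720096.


0b100111000100111000101011111001 | 0b1101000101001100010100110100000 = 0b1101111101101111010101111111001 = 1874308089

1874308089


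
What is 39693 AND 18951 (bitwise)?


0b1001101100001101 & 0b100101000000111 = 0b101000000101 = 2565

2565


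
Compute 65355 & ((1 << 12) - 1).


65355 & 4095 = 3915

3915


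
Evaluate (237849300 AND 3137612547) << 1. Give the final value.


Step 1: 237849300 & 3137612547 = 168036864
Step 2: 168036864 << 1 = 336073728

336073728


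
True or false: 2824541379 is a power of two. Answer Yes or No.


0b10101000010110110001010011000011. Multiple bits set => No

No


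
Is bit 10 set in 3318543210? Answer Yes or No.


0b11000101110011001111001101101010, bit 10 = 0. No

No


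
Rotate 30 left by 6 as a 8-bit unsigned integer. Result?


Rotate 0b11110 left by 6 (8-bit) = 0b10000111 = 135

135


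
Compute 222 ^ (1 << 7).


222 ^ (1 << 7) = 222 ^ 128 = 94

94


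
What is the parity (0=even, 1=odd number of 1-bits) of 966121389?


0b111001100101011101011110101101 has 19 ones => parity 1

1


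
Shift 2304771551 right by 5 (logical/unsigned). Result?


0b10001001011000000000010111011111 >> 5 = 0b100010010110000000000101110 = 72024110

72024110


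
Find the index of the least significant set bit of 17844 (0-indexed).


0b100010110110100. Lowest set bit at position 2

2


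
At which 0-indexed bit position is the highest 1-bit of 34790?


0b1000011111100110. Highest set bit at position 15

15


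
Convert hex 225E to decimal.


225E hex = 8798 decimal

8798


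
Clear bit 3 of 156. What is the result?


156 & ~(1 << 3) = 148

148


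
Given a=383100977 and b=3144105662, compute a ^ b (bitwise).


383100977 ^ 3144105662 = 2914162319

2914162319


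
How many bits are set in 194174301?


0b1011100100101101110101011101 has 17 set bits

17


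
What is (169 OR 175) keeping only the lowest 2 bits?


Step 1: 169 | 175 = 175
Step 2: 175 & 3 = 3

3


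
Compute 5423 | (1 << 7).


5423 | (1 << 7) = 5423 | 128 = 5551

5551


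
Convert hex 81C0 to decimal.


81C0 hex = 33216 decimal

33216


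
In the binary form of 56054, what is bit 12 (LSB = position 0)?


0b1101101011110110, position 12 = 1

1


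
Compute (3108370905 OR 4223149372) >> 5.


Step 1: 3108370905 | 4223149372 = 4227726845
Step 2: 4227726845 >> 5 = 132116463

132116463


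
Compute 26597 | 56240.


0b110011111100101 | 0b1101101110110000 = 0b1111111111110101 = 65525

65525


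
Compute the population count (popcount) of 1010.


0b1111110010 has 7 set bits

7


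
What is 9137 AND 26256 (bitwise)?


0b10001110110001 & 0b110011010010000 = 0b10001010010000 = 8848

8848


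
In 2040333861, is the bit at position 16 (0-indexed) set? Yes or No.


0b1111001100111010000011000100101, bit 16 = 1. Yes

Yes


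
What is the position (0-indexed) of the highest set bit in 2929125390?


0b10101110100101101110100000001110. Highest set bit at position 31

31


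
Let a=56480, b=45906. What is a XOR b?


56480 ^ 45906 = 28658

28658


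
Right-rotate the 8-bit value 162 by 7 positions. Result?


Rotate 0b10100010 right by 7 (8-bit) = 0b1000101 = 69

69


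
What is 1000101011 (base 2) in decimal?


1000101011 in decimal = 555

555


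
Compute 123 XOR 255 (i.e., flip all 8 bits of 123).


123 ^ 255 = 132

132


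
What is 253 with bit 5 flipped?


253 ^ (1 << 5) = 253 ^ 32 = 221

221


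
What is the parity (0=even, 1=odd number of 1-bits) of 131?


0b10000011 has 3 ones => parity 1

1


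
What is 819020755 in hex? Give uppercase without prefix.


819020755 = 30D143D3 hex

30D143D3


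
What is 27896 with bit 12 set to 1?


27896 | (1 << 12) = 27896 | 4096 = 31992

31992


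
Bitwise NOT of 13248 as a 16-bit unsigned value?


~0b11001111000000 = 0b1100110000111111 = 52287 (16-bit unsigned)

52287


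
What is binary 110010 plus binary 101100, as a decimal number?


110010 + 101100 = 1011110 = 94

94


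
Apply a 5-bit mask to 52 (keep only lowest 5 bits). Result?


52 & 31 = 20

20


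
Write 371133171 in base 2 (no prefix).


371133171 = 10110000111110000101011110011 in binary

10110000111110000101011110011


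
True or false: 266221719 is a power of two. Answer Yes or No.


0b1111110111100011100010010111. Multiple bits set => No

No


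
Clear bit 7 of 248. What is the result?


248 & ~(1 << 7) = 120

120


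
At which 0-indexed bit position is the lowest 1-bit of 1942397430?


0b1110011110001101010000111110110. Lowest set bit at position 1

1


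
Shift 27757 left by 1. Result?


0b110110001101101 << 1 = 0b1101100011011010 = 55514

55514


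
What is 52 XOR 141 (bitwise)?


0b110100 ^ 0b10001101 = 0b10111001 = 185

185


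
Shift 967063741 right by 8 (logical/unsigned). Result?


0b111001101001000011100010111101 >> 8 = 0b1110011010010000111000 = 3777592

3777592


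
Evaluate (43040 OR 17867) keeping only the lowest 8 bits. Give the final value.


Step 1: 43040 | 17867 = 60907
Step 2: 60907 & 255 = 235

235


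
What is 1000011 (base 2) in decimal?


1000011 in decimal = 67

67


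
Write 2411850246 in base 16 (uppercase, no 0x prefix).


2411850246 = 8FC1EA06 hex

8FC1EA06


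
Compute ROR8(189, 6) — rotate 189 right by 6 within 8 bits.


Rotate 0b10111101 right by 6 (8-bit) = 0b11110110 = 246

246


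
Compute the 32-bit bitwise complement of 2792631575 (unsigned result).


~0b10100110011101000010110100010111 = 0b1011001100010111101001011101000 = 1502335720 (32-bit unsigned)

1502335720


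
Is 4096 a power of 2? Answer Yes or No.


0b1000000000000. Only one bit set => Yes

Yes


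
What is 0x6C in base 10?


6C hex = 108 decimal

108


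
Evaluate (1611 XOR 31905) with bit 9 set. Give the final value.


Step 1: 1611 ^ 31905 = 31466
Step 2: 31466 | (1 << 9) = 31466 | 512 = 31466

31466


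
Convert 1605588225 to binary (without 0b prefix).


1605588225 = 1011111101100110101010100000001 in binary

1011111101100110101010100000001


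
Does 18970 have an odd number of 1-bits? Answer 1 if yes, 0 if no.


0b100101000011010 has 6 ones => parity 0

0


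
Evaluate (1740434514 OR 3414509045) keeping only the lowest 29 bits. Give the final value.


Step 1: 1740434514 | 3414509045 = 4022201847
Step 2: 4022201847 & 536870911 = 264105463

264105463


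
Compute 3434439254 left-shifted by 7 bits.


0b11001100101101010110001001010110 << 7 = 0b110011001011010101100010010101100000000 = 439608224512

439608224512


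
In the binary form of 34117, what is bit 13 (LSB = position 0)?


0b1000010101000101, position 13 = 0

0


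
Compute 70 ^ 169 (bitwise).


0b1000110 ^ 0b10101001 = 0b11101111 = 239

239


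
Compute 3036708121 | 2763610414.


0b10110101000000000111110100011001 | 0b10100100101110010101100100101110 = 0b10110101101110010111110100111111 = 3048832319

3048832319


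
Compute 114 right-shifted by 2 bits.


0b1110010 >> 2 = 0b11100 = 28

28


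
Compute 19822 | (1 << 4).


19822 | (1 << 4) = 19822 | 16 = 19838

19838


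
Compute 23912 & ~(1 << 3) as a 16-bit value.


23912 & ~(1 << 3) = 23904

23904


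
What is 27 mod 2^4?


27 & 15 = 11

11


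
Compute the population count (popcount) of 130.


0b10000010 has 2 set bits

2


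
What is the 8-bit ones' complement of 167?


167 ^ 255 = 88

88


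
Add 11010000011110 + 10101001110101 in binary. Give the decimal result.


11010000011110 + 10101001110101 = 101111010010011 = 24211

24211


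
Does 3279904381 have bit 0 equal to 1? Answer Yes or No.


0b11000011011111110101111001111101, bit 0 = 1. Yes

Yes


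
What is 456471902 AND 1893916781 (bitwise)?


0b11011001101010011010101011110 & 0b1110000111000101110000001101101 = 0b10000001000000010000001001100 = 270540876

270540876


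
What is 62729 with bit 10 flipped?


62729 ^ (1 << 10) = 62729 ^ 1024 = 61705

61705


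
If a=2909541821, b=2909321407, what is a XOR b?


2909541821 ^ 2909321407 = 306434

306434


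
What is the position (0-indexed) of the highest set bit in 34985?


0b1000100010101001. Highest set bit at position 15

15


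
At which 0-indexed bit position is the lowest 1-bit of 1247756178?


0b1001010010111110011111110010010. Lowest set bit at position 1

1


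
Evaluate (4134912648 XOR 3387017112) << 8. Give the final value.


Step 1: 4134912648 ^ 3387017112 = 1066665232
Step 2: 1066665232 << 8 = 273066299392

273066299392


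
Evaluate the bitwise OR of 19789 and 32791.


0b100110101001101 | 0b1000000000010111 = 0b1100110101011111 = 52575

52575


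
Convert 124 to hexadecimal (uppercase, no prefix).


124 = 7C hex

7C


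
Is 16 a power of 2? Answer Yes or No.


0b10000. Only one bit set => Yes

Yes


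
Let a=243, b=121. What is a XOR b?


243 ^ 121 = 138

138


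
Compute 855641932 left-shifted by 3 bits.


0b110011000000000000111101001100 << 3 = 0b110011000000000000111101001100000 = 6845135456

6845135456


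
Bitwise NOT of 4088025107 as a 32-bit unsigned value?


~0b11110011101010100101000000010011 = 0b1100010101011010111111101100 = 206942188 (32-bit unsigned)

206942188


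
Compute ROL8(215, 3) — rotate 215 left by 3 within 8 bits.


Rotate 0b11010111 left by 3 (8-bit) = 0b10111110 = 190

190


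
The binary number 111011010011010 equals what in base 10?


111011010011010 in decimal = 30362

30362


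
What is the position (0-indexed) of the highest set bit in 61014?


0b1110111001010110. Highest set bit at position 15

15


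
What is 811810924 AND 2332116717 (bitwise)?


0b110000011000110100000001101100 & 0b10001011000000010100011011101101 = 0b10100000001101100 = 82028

82028


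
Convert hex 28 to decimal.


28 hex = 40 decimal

40


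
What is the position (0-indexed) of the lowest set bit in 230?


0b11100110. Lowest set bit at position 1

1


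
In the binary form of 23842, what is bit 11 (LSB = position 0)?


0b101110100100010, position 11 = 1

1


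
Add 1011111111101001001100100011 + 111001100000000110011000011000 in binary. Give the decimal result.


1011111111101001001100100011 + 111001100000000110011000011000 = 1000101011111101111100100111011 = 1165949243

1165949243


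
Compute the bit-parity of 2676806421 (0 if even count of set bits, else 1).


0b10011111100011001101001100010101 has 17 ones => parity 1

1


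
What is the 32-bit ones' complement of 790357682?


790357682 ^ 4294967295 = 3504609613

3504609613


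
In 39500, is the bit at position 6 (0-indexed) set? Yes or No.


0b1001101001001100, bit 6 = 1. Yes

Yes


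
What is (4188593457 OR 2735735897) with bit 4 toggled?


Step 1: 4188593457 | 2735735897 = 4223196537
Step 2: 4223196537 ^ (1 << 4) = 4223196537 ^ 16 = 4223196521

4223196521


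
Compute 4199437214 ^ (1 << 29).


4199437214 ^ (1 << 29) = 4199437214 ^ 536870912 = 3662566302

3662566302


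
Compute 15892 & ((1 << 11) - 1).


15892 & 2047 = 1556

1556


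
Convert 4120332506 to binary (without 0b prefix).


4120332506 = 11110101100101110100100011011010 in binary

11110101100101110100100011011010


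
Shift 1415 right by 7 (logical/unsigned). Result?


0b10110000111 >> 7 = 0b1011 = 11

11


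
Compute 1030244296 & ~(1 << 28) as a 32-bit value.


1030244296 & ~(1 << 28) = 761808840

761808840


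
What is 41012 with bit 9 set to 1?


41012 | (1 << 9) = 41012 | 512 = 41524

41524


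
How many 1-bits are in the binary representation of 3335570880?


0b11000110110100001100010111000000 has 13 set bits

13


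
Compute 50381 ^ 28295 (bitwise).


0b1100010011001101 ^ 0b110111010000111 = 0b1010101001001010 = 43594

43594


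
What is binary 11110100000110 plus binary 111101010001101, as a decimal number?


11110100000110 + 111101010001101 = 1011011110010011 = 46995

46995


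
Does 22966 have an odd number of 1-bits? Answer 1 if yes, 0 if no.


0b101100110110110 has 9 ones => parity 1

1


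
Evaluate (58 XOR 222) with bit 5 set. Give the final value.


Step 1: 58 ^ 222 = 228
Step 2: 228 | (1 << 5) = 228 | 32 = 228

228


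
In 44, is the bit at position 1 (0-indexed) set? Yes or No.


0b101100, bit 1 = 0. No

No


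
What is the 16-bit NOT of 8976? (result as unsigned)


~0b10001100010000 = 0b1101110011101111 = 56559 (16-bit unsigned)

56559


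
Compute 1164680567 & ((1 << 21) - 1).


1164680567 & 2097151 = 761207

761207


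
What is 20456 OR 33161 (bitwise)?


0b100111111101000 | 0b1000000110001001 = 0b1100111111101001 = 53225

53225


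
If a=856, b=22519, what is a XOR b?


856 ^ 22519 = 21679

21679


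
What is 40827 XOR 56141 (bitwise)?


0b1001111101111011 ^ 0b1101101101001101 = 0b100010000110110 = 17462

17462


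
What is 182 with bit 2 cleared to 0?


182 & ~(1 << 2) = 178

178


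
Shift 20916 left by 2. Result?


0b101000110110100 << 2 = 0b10100011011010000 = 83664

83664


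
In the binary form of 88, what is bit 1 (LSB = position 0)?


0b1011000, position 1 = 0

0


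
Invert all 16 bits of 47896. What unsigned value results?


47896 ^ 65535 = 17639

17639


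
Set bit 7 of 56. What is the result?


56 | (1 << 7) = 56 | 128 = 184

184


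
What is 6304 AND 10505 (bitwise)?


0b1100010100000 & 0b10100100001001 = 0b100000000000 = 2048

2048


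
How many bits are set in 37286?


0b1001000110100110 has 7 set bits

7


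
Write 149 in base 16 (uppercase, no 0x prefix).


149 = 95 hex

95


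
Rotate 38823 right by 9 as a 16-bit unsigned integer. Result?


Rotate 0b1001011110100111 right by 9 (16-bit) = 0b1101001111001011 = 54219

54219


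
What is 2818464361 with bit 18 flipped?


2818464361 ^ (1 << 18) = 2818464361 ^ 262144 = 2818202217

2818202217


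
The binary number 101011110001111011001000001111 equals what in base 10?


101011110001111011001000001111 in decimal = 734507535

734507535


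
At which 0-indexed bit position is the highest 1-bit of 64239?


0b1111101011101111. Highest set bit at position 15

15


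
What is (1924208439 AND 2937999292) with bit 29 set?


Step 1: 1924208439 & 2937999292 = 571475764
Step 2: 571475764 | (1 << 29) = 571475764 | 536870912 = 571475764

571475764


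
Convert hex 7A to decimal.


7A hex = 122 decimal

122


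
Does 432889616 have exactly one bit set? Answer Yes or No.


0b11001110011010101111100010000. Multiple bits set => No

No


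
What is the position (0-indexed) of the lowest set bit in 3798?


0b111011010110. Lowest set bit at position 1

1


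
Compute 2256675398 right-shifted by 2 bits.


0b10000110100000100010001001000110 >> 2 = 0b100001101000001000100010010001 = 564168849

564168849


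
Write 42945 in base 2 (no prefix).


42945 = 1010011111000001 in binary

1010011111000001


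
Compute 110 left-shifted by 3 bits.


0b1101110 << 3 = 0b1101110000 = 880

880


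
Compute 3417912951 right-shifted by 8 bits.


0b11001011101110010011011001110111 >> 8 = 0b110010111011100100110110 = 13351222

13351222


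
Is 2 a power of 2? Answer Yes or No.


0b10. Only one bit set => Yes

Yes


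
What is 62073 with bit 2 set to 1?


62073 | (1 << 2) = 62073 | 4 = 62077

62077


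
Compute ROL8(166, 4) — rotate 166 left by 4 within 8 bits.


Rotate 0b10100110 left by 4 (8-bit) = 0b1101010 = 106

106


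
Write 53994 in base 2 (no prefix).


53994 = 1101001011101010 in binary

1101001011101010


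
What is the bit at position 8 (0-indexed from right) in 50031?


0b1100001101101111, position 8 = 1

1


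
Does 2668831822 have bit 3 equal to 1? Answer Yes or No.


0b10011111000100110010010001001110, bit 3 = 1. Yes

Yes


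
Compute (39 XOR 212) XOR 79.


Step 1: 39 ^ 212 = 243
Step 2: 243 ^ 79 = 188

188


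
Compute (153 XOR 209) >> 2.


Step 1: 153 ^ 209 = 72
Step 2: 72 >> 2 = 18

18


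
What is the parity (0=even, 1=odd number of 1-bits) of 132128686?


0b111111000000001111110101110 has 16 ones => parity 0

0


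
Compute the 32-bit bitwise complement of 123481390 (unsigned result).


~0b111010111000010110100101110 = 0b11111000101000111101001011010001 = 4171485905 (32-bit unsigned)

4171485905


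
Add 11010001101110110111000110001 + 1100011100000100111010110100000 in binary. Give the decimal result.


11010001101110110111000110001 + 1100011100000100111010110100000 = 1111101101110011110001111010001 = 2109334481

2109334481


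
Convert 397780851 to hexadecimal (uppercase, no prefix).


397780851 = 17B5A773 hex

17B5A773


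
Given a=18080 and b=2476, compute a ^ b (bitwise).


18080 ^ 2476 = 20236

20236


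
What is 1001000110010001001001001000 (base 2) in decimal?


1001000110010001001001001000 in decimal = 152638024

152638024


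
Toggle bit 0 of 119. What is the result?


119 ^ (1 << 0) = 119 ^ 1 = 118

118


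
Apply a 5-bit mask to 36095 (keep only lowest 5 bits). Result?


36095 & 31 = 31

31


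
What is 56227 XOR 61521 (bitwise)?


0b1101101110100011 ^ 0b1111000001010001 = 0b10101111110010 = 11250

11250


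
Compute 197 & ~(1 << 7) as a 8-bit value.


197 & ~(1 << 7) = 69

69


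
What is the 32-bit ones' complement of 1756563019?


1756563019 ^ 4294967295 = 2538404276

2538404276


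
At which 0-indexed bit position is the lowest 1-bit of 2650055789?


0b10011101111101001010010001101101. Lowest set bit at position 0

0


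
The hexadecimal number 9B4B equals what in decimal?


9B4B hex = 39755 decimal

39755


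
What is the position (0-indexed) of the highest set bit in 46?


0b101110. Highest set bit at position 5

5


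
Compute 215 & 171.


0b11010111 & 0b10101011 = 0b10000011 = 131

131


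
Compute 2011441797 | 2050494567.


0b1110111111001000010101010000101 | 0b1111010001110000001000001100111 = 0b1111111111111000011101011100111 = 2147236583

2147236583


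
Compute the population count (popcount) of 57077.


0b1101111011110101 has 12 set bits

12


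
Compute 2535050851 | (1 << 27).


2535050851 | (1 << 27) = 2535050851 | 134217728 = 2669268579

2669268579


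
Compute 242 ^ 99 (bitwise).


0b11110010 ^ 0b1100011 = 0b10010001 = 145

145


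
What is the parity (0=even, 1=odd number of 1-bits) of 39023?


0b1001100001101111 has 9 ones => parity 1

1


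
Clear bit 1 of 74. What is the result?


74 & ~(1 << 1) = 72

72


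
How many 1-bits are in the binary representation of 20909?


0b101000110101101 has 8 set bits

8


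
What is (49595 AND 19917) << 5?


Step 1: 49595 & 19917 = 16777
Step 2: 16777 << 5 = 536864

536864


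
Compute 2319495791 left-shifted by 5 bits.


0b10001010010000001011001001101111 << 5 = 0b1000101001000000101100100110111100000 = 74223865312

74223865312


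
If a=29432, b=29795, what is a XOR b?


29432 ^ 29795 = 1691

1691


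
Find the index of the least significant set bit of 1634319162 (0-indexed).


0b1100001011010011011101100111010. Lowest set bit at position 1

1
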